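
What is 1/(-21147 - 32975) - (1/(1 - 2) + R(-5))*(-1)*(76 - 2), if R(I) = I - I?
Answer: -4005029/54122 ≈ -74.000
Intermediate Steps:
R(I) = 0
1/(-21147 - 32975) - (1/(1 - 2) + R(-5))*(-1)*(76 - 2) = 1/(-21147 - 32975) - (1/(1 - 2) + 0)*(-1)*(76 - 2) = 1/(-54122) - (1/(-1) + 0)*(-1)*74 = -1/54122 - (-1 + 0)*(-1)*74 = -1/54122 - (-1*(-1))*74 = -1/54122 - 74 = -4005029/54122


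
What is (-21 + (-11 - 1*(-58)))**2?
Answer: 676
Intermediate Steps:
(-21 + (-11 - 1*(-58)))**2 = (-21 + (-11 + 58))**2 = (-21 + 47)**2 = 26**2 = 676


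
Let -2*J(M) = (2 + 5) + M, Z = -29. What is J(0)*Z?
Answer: 203/2 ≈ 101.50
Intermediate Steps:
J(M) = -7/2 - M/2 (J(M) = -((2 + 5) + M)/2 = -(7 + M)/2 = -7/2 - M/2)
J(0)*Z = (-7/2 - 1/2*0)*(-29) = (-7/2 + 0)*(-29) = -7/2*(-29) = 203/2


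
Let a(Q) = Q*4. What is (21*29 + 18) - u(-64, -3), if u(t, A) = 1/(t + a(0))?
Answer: 40129/64 ≈ 627.02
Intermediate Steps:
a(Q) = 4*Q
u(t, A) = 1/t (u(t, A) = 1/(t + 4*0) = 1/(t + 0) = 1/t)
(21*29 + 18) - u(-64, -3) = (21*29 + 18) - 1/(-64) = (609 + 18) - 1*(-1/64) = 627 + 1/64 = 40129/64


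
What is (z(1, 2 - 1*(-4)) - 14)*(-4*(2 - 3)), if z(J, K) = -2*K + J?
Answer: -100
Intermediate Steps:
z(J, K) = J - 2*K
(z(1, 2 - 1*(-4)) - 14)*(-4*(2 - 3)) = ((1 - 2*(2 - 1*(-4))) - 14)*(-4*(2 - 3)) = ((1 - 2*(2 + 4)) - 14)*(-4*(-1)) = ((1 - 2*6) - 14)*4 = ((1 - 12) - 14)*4 = (-11 - 14)*4 = -25*4 = -100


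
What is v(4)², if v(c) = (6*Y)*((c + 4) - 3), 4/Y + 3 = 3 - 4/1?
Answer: 900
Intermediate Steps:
Y = -1 (Y = 4/(-3 + (3 - 4/1)) = 4/(-3 + (3 - 4*1)) = 4/(-3 + (3 - 4)) = 4/(-3 - 1) = 4/(-4) = 4*(-¼) = -1)
v(c) = -6 - 6*c (v(c) = (6*(-1))*((c + 4) - 3) = -6*((4 + c) - 3) = -6*(1 + c) = -6 - 6*c)
v(4)² = (-6 - 6*4)² = (-6 - 24)² = (-30)² = 900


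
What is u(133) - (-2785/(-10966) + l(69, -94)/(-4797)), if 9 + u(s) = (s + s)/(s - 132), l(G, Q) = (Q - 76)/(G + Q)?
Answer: 67529588689/263019510 ≈ 256.75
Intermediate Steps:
l(G, Q) = (-76 + Q)/(G + Q)
u(s) = -9 + 2*s/(-132 + s) (u(s) = -9 + (s + s)/(s - 132) = -9 + (2*s)/(-132 + s) = -9 + 2*s/(-132 + s))
u(133) - (-2785/(-10966) + l(69, -94)/(-4797)) = (1188 - 7*133)/(-132 + 133) - (-2785/(-10966) + ((-76 - 94)/(69 - 94))/(-4797)) = (1188 - 931)/1 - (-2785*(-1/10966) + (-170/(-25))*(-1/4797)) = 1*257 - (2785/10966 - 1/25*(-170)*(-1/4797)) = 257 - (2785/10966 + (34/5)*(-1/4797)) = 257 - (2785/10966 - 34/23985) = 257 - 1*66425381/263019510 = 257 - 66425381/263019510 = 67529588689/263019510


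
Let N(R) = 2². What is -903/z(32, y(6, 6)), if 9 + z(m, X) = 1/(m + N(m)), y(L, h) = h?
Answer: 32508/323 ≈ 100.64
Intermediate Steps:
N(R) = 4
z(m, X) = -9 + 1/(4 + m) (z(m, X) = -9 + 1/(m + 4) = -9 + 1/(4 + m))
-903/z(32, y(6, 6)) = -903*(4 + 32)/(-35 - 9*32) = -903*36/(-35 - 288) = -903/((1/36)*(-323)) = -903/(-323/36) = -903*(-36/323) = 32508/323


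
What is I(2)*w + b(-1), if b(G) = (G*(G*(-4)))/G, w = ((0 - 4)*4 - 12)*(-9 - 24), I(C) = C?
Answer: 1852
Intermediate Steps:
w = 924 (w = (-4*4 - 12)*(-33) = (-16 - 12)*(-33) = -28*(-33) = 924)
b(G) = -4*G (b(G) = (G*(-4*G))/G = (-4*G**2)/G = -4*G)
I(2)*w + b(-1) = 2*924 - 4*(-1) = 1848 + 4 = 1852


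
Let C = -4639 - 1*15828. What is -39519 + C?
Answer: -59986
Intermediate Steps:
C = -20467 (C = -4639 - 15828 = -20467)
-39519 + C = -39519 - 20467 = -59986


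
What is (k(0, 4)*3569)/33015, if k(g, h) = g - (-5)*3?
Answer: 3569/2201 ≈ 1.6215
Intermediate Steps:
k(g, h) = 15 + g (k(g, h) = g - 1*(-15) = g + 15 = 15 + g)
(k(0, 4)*3569)/33015 = ((15 + 0)*3569)/33015 = (15*3569)*(1/33015) = 53535*(1/33015) = 3569/2201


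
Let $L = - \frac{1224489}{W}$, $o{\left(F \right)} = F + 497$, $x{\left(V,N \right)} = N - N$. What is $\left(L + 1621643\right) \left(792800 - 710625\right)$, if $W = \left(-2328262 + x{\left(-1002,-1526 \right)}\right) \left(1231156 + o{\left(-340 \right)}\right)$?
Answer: $\frac{382028074199408773164725}{2866819268006} \approx 1.3326 \cdot 10^{11}$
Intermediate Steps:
$x{\left(V,N \right)} = 0$
$o{\left(F \right)} = 497 + F$
$W = -2866819268006$ ($W = \left(-2328262 + 0\right) \left(1231156 + \left(497 - 340\right)\right) = - 2328262 \left(1231156 + 157\right) = \left(-2328262\right) 1231313 = -2866819268006$)
$L = \frac{1224489}{2866819268006}$ ($L = - \frac{1224489}{-2866819268006} = \left(-1224489\right) \left(- \frac{1}{2866819268006}\right) = \frac{1224489}{2866819268006} \approx 4.2712 \cdot 10^{-7}$)
$\left(L + 1621643\right) \left(792800 - 710625\right) = \left(\frac{1224489}{2866819268006} + 1621643\right) \left(792800 - 710625\right) = \frac{4648957398228278347}{2866819268006} \cdot 82175 = \frac{382028074199408773164725}{2866819268006}$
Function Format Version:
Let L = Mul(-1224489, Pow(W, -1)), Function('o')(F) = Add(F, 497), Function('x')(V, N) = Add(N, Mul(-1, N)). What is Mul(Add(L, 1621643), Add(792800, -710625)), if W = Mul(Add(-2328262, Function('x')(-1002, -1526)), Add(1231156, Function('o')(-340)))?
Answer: Rational(382028074199408773164725, 2866819268006) ≈ 1.3326e+11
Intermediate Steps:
Function('x')(V, N) = 0
Function('o')(F) = Add(497, F)
W = -2866819268006 (W = Mul(Add(-2328262, 0), Add(1231156, Add(497, -340))) = Mul(-2328262, Add(1231156, 157)) = Mul(-2328262, 1231313) = -2866819268006)
L = Rational(1224489, 2866819268006) (L = Mul(-1224489, Pow(-2866819268006, -1)) = Mul(-1224489, Rational(-1, 2866819268006)) = Rational(1224489, 2866819268006) ≈ 4.2712e-7)
Mul(Add(L, 1621643), Add(792800, -710625)) = Mul(Add(Rational(1224489, 2866819268006), 1621643), Add(792800, -710625)) = Mul(Rational(4648957398228278347, 2866819268006), 82175) = Rational(382028074199408773164725, 2866819268006)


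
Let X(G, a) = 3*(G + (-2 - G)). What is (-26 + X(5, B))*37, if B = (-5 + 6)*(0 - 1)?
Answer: -1184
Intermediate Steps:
B = -1 (B = 1*(-1) = -1)
X(G, a) = -6 (X(G, a) = 3*(-2) = -6)
(-26 + X(5, B))*37 = (-26 - 6)*37 = -32*37 = -1184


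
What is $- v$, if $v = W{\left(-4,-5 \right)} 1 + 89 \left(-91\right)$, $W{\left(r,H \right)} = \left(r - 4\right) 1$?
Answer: $8107$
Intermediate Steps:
$W{\left(r,H \right)} = -4 + r$ ($W{\left(r,H \right)} = \left(-4 + r\right) 1 = -4 + r$)
$v = -8107$ ($v = \left(-4 - 4\right) 1 + 89 \left(-91\right) = \left(-8\right) 1 - 8099 = -8 - 8099 = -8107$)
$- v = \left(-1\right) \left(-8107\right) = 8107$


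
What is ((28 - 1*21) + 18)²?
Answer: 625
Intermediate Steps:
((28 - 1*21) + 18)² = ((28 - 21) + 18)² = (7 + 18)² = 25² = 625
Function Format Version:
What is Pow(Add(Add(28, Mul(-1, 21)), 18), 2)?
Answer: 625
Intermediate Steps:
Pow(Add(Add(28, Mul(-1, 21)), 18), 2) = Pow(Add(Add(28, -21), 18), 2) = Pow(Add(7, 18), 2) = Pow(25, 2) = 625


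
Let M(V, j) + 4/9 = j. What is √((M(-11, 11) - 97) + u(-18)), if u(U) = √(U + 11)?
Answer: √(-778 + 9*I*√7)/3 ≈ 0.14227 + 9.2986*I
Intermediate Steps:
u(U) = √(11 + U)
M(V, j) = -4/9 + j
√((M(-11, 11) - 97) + u(-18)) = √(((-4/9 + 11) - 97) + √(11 - 18)) = √((95/9 - 97) + √(-7)) = √(-778/9 + I*√7)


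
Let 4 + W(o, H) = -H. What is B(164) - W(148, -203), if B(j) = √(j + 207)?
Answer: -199 + √371 ≈ -179.74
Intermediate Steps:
W(o, H) = -4 - H
B(j) = √(207 + j)
B(164) - W(148, -203) = √(207 + 164) - (-4 - 1*(-203)) = √371 - (-4 + 203) = √371 - 1*199 = √371 - 199 = -199 + √371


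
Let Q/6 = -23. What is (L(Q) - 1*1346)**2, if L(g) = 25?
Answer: 1745041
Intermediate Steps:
Q = -138 (Q = 6*(-23) = -138)
(L(Q) - 1*1346)**2 = (25 - 1*1346)**2 = (25 - 1346)**2 = (-1321)**2 = 1745041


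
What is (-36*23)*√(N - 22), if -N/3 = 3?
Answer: -828*I*√31 ≈ -4610.1*I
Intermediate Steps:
N = -9 (N = -3*3 = -9)
(-36*23)*√(N - 22) = (-36*23)*√(-9 - 22) = -828*I*√31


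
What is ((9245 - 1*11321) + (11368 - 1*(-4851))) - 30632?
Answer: -16489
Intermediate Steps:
((9245 - 1*11321) + (11368 - 1*(-4851))) - 30632 = ((9245 - 11321) + (11368 + 4851)) - 30632 = (-2076 + 16219) - 30632 = 14143 - 30632 = -16489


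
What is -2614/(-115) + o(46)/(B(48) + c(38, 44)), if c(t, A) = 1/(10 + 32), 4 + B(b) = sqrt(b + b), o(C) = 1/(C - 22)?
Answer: 295837583/13013860 + 294*sqrt(6)/141455 ≈ 22.738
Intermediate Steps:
o(C) = 1/(-22 + C)
B(b) = -4 + sqrt(2)*sqrt(b) (B(b) = -4 + sqrt(b + b) = -4 + sqrt(2*b) = -4 + sqrt(2)*sqrt(b))
c(t, A) = 1/42
-2614/(-115) + o(46)/(B(48) + c(38, 44)) = -2614/(-115) + 1/((-22 + 46)*((-4 + sqrt(2)*sqrt(48)) + 1/42)) = -2614*(-1/115) + 1/(24*((-4 + sqrt(2)*(4*sqrt(3))) + 1/42)) = 2614/115 + 1/(24*((-4 + 4*sqrt(6)) + 1/42)) = 2614/115 + 1/(24*(-167/42 + 4*sqrt(6)))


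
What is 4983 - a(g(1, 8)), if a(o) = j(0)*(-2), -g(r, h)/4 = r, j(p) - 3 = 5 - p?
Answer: 4999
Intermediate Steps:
j(p) = 8 - p (j(p) = 3 + (5 - p) = 8 - p)
g(r, h) = -4*r
a(o) = -16 (a(o) = (8 - 1*0)*(-2) = (8 + 0)*(-2) = 8*(-2) = -16)
4983 - a(g(1, 8)) = 4983 - 1*(-16) = 4983 + 16 = 4999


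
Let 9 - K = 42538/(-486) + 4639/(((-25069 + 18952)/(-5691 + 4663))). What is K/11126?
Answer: -169226734/2756338551 ≈ -0.061395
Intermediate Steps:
K = -338453468/495477 (K = 9 - (42538/(-486) + 4639/(((-25069 + 18952)/(-5691 + 4663)))) = 9 - (42538*(-1/486) + 4639/((-6117/(-1028)))) = 9 - (-21269/243 + 4639/((-6117*(-1/1028)))) = 9 - (-21269/243 + 4639/(6117/1028)) = 9 - (-21269/243 + 4639*(1028/6117)) = 9 - (-21269/243 + 4768892/6117) = 9 - 1*342912761/495477 = 9 - 342912761/495477 = -338453468/495477 ≈ -683.09)
K/11126 = -338453468/495477/11126 = -338453468/495477*1/11126 = -169226734/2756338551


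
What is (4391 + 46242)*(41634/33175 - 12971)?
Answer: -21785926277203/33175 ≈ -6.5670e+8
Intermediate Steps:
(4391 + 46242)*(41634/33175 - 12971) = 50633*(41634*(1/33175) - 12971) = 50633*(41634/33175 - 12971) = 50633*(-430271291/33175) = -21785926277203/33175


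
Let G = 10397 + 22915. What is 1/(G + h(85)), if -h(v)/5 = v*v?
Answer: -1/2813 ≈ -0.00035549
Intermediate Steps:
G = 33312
h(v) = -5*v² (h(v) = -5*v*v = -5*v²)
1/(G + h(85)) = 1/(33312 - 5*85²) = 1/(33312 - 5*7225) = 1/(33312 - 36125) = 1/(-2813) = -1/2813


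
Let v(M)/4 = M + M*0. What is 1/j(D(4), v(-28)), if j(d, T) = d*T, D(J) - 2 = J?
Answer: -1/672 ≈ -0.0014881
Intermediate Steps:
D(J) = 2 + J
v(M) = 4*M (v(M) = 4*(M + M*0) = 4*(M + 0) = 4*M)
j(d, T) = T*d
1/j(D(4), v(-28)) = 1/((4*(-28))*(2 + 4)) = 1/(-112*6) = 1/(-672) = -1/672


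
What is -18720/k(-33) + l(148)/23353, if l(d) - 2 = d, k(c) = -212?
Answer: 109299990/1237709 ≈ 88.308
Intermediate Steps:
l(d) = 2 + d
-18720/k(-33) + l(148)/23353 = -18720/(-212) + (2 + 148)/23353 = -18720*(-1/212) + 150*(1/23353) = 4680/53 + 150/23353 = 109299990/1237709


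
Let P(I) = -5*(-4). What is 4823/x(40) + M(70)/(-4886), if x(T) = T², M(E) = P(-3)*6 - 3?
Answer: 11688989/3908800 ≈ 2.9904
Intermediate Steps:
P(I) = 20
M(E) = 117 (M(E) = 20*6 - 3 = 120 - 3 = 117)
4823/x(40) + M(70)/(-4886) = 4823/(40²) + 117/(-4886) = 4823/1600 + 117*(-1/4886) = 4823*(1/1600) - 117/4886 = 4823/1600 - 117/4886 = 11688989/3908800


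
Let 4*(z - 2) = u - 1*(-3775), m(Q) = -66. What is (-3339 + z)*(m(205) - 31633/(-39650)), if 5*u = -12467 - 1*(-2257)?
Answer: 6005575241/31720 ≈ 1.8933e+5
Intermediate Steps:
u = -2042 (u = (-12467 - 1*(-2257))/5 = (-12467 + 2257)/5 = (⅕)*(-10210) = -2042)
z = 1741/4 (z = 2 + (-2042 - 1*(-3775))/4 = 2 + (-2042 + 3775)/4 = 2 + (¼)*1733 = 2 + 1733/4 = 1741/4 ≈ 435.25)
(-3339 + z)*(m(205) - 31633/(-39650)) = (-3339 + 1741/4)*(-66 - 31633/(-39650)) = -11615*(-66 - 31633*(-1/39650))/4 = -11615*(-66 + 31633/39650)/4 = -11615/4*(-2585267/39650) = 6005575241/31720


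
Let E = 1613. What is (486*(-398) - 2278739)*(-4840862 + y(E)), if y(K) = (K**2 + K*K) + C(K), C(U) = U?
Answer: -900583244263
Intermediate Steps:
y(K) = K + 2*K**2 (y(K) = (K**2 + K*K) + K = (K**2 + K**2) + K = 2*K**2 + K = K + 2*K**2)
(486*(-398) - 2278739)*(-4840862 + y(E)) = (486*(-398) - 2278739)*(-4840862 + 1613*(1 + 2*1613)) = (-193428 - 2278739)*(-4840862 + 1613*(1 + 3226)) = -2472167*(-4840862 + 1613*3227) = -2472167*(-4840862 + 5205151) = -2472167*364289 = -900583244263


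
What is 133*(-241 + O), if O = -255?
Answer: -65968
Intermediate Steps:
133*(-241 + O) = 133*(-241 - 255) = 133*(-496) = -65968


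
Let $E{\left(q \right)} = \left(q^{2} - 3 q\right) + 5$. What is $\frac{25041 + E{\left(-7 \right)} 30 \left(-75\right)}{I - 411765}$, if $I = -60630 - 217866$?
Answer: $\frac{47903}{230087} \approx 0.2082$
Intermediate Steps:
$E{\left(q \right)} = 5 + q^{2} - 3 q$
$I = -278496$ ($I = -60630 - 217866 = -278496$)
$\frac{25041 + E{\left(-7 \right)} 30 \left(-75\right)}{I - 411765} = \frac{25041 + \left(5 + \left(-7\right)^{2} - -21\right) 30 \left(-75\right)}{-278496 - 411765} = \frac{25041 + \left(5 + 49 + 21\right) 30 \left(-75\right)}{-690261} = \left(25041 + 75 \cdot 30 \left(-75\right)\right) \left(- \frac{1}{690261}\right) = \left(25041 + 2250 \left(-75\right)\right) \left(- \frac{1}{690261}\right) = \left(25041 - 168750\right) \left(- \frac{1}{690261}\right) = \left(-143709\right) \left(- \frac{1}{690261}\right) = \frac{47903}{230087}$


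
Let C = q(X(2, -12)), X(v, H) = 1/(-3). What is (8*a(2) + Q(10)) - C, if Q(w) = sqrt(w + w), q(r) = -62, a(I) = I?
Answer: 78 + 2*sqrt(5) ≈ 82.472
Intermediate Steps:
X(v, H) = -1/3
Q(w) = sqrt(2)*sqrt(w) (Q(w) = sqrt(2*w) = sqrt(2)*sqrt(w))
C = -62
(8*a(2) + Q(10)) - C = (8*2 + sqrt(2)*sqrt(10)) - 1*(-62) = (16 + 2*sqrt(5)) + 62 = 78 + 2*sqrt(5)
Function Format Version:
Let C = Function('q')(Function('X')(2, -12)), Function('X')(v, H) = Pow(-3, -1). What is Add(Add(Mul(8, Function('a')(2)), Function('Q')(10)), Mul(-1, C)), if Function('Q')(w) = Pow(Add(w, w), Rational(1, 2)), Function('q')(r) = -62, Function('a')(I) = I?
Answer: Add(78, Mul(2, Pow(5, Rational(1, 2)))) ≈ 82.472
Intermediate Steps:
Function('X')(v, H) = Rational(-1, 3)
Function('Q')(w) = Mul(Pow(2, Rational(1, 2)), Pow(w, Rational(1, 2))) (Function('Q')(w) = Pow(Mul(2, w), Rational(1, 2)) = Mul(Pow(2, Rational(1, 2)), Pow(w, Rational(1, 2))))
C = -62
Add(Add(Mul(8, Function('a')(2)), Function('Q')(10)), Mul(-1, C)) = Add(Add(Mul(8, 2), Mul(Pow(2, Rational(1, 2)), Pow(10, Rational(1, 2)))), Mul(-1, -62)) = Add(Add(16, Mul(2, Pow(5, Rational(1, 2)))), 62) = Add(78, Mul(2, Pow(5, Rational(1, 2))))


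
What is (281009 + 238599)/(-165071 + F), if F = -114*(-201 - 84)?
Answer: -519608/132581 ≈ -3.9192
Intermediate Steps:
F = 32490 (F = -114*(-285) = 32490)
(281009 + 238599)/(-165071 + F) = (281009 + 238599)/(-165071 + 32490) = 519608/(-132581) = 519608*(-1/132581) = -519608/132581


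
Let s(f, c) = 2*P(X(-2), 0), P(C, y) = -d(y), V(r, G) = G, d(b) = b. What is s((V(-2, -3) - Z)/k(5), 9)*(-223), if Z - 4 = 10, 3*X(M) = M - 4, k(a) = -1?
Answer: 0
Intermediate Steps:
X(M) = -4/3 + M/3 (X(M) = (M - 4)/3 = (-4 + M)/3 = -4/3 + M/3)
Z = 14 (Z = 4 + 10 = 14)
P(C, y) = -y
s(f, c) = 0 (s(f, c) = 2*(-1*0) = 2*0 = 0)
s((V(-2, -3) - Z)/k(5), 9)*(-223) = 0*(-223) = 0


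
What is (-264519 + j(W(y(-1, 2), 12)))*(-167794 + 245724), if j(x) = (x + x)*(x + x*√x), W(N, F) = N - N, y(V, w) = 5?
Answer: -20613965670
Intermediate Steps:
W(N, F) = 0
j(x) = 2*x*(x + x^(3/2)) (j(x) = (2*x)*(x + x^(3/2)) = 2*x*(x + x^(3/2)))
(-264519 + j(W(y(-1, 2), 12)))*(-167794 + 245724) = (-264519 + (2*0² + 2*0^(5/2)))*(-167794 + 245724) = (-264519 + (2*0 + 2*0))*77930 = (-264519 + (0 + 0))*77930 = (-264519 + 0)*77930 = -264519*77930 = -20613965670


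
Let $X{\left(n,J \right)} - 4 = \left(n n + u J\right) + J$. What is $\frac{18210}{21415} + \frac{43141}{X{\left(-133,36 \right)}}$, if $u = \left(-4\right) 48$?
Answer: $\frac{224168417}{46329211} \approx 4.8386$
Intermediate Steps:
$u = -192$
$X{\left(n,J \right)} = 4 + n^{2} - 191 J$ ($X{\left(n,J \right)} = 4 - \left(191 J - n n\right) = 4 - \left(- n^{2} + 191 J\right) = 4 + n^{2} - 191 J$)
$\frac{18210}{21415} + \frac{43141}{X{\left(-133,36 \right)}} = \frac{18210}{21415} + \frac{43141}{4 + \left(-133\right)^{2} - 6876} = 18210 \cdot \frac{1}{21415} + \frac{43141}{4 + 17689 - 6876} = \frac{3642}{4283} + \frac{43141}{10817} = \frac{224168417}{46329211}$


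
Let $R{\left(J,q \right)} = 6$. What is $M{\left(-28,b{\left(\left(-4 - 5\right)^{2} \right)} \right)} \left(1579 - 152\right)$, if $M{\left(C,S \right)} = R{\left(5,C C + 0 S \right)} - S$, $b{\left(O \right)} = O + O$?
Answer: $-222612$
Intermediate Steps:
$b{\left(O \right)} = 2 O$
$M{\left(C,S \right)} = 6 - S$
$M{\left(-28,b{\left(\left(-4 - 5\right)^{2} \right)} \right)} \left(1579 - 152\right) = \left(6 - 2 \left(-4 - 5\right)^{2}\right) \left(1579 - 152\right) = \left(6 - 2 \left(-9\right)^{2}\right) 1427 = \left(6 - 2 \cdot 81\right) 1427 = \left(6 - 162\right) 1427 = \left(-156\right) 1427 = -222612$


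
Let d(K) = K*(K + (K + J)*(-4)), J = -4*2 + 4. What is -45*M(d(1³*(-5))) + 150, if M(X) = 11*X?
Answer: 76875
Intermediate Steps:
J = -4 (J = -8 + 4 = -4)
d(K) = K*(16 - 3*K) (d(K) = K*(K + (K - 4)*(-4)) = K*(K + (-4 + K)*(-4)) = K*(K + (16 - 4*K)) = K*(16 - 3*K))
-45*M(d(1³*(-5))) + 150 = -495*(1³*(-5))*(16 - 3*1³*(-5)) + 150 = -495*(1*(-5))*(16 - 3*(-5)) + 150 = -495*(-5*(16 - 3*(-5))) + 150 = -495*(-5*(16 + 15)) + 150 = -495*(-5*31) + 150 = -495*(-155) + 150 = -45*(-1705) + 150 = 76725 + 150 = 76875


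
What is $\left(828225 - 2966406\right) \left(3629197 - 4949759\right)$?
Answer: $2823600577722$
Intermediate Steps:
$\left(828225 - 2966406\right) \left(3629197 - 4949759\right) = \left(-2138181\right) \left(-1320562\right) = 2823600577722$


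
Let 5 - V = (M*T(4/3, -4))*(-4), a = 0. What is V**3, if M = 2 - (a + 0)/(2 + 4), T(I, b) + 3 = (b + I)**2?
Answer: 39651821/729 ≈ 54392.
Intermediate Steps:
T(I, b) = -3 + (I + b)**2 (T(I, b) = -3 + (b + I)**2 = -3 + (I + b)**2)
M = 2 (M = 2 - (0 + 0)/(2 + 4) = 2 - 0/6 = 2 - 1*0 = 2 + 0 = 2)
V = 341/9 (V = 5 - 2*(-3 + (4/3 - 4)**2)*(-4) = 5 - 2*(-3 + (-8/3)**2)*(-4) = 5 - 2*(-3 + 64/9)*(-4) = 5 - 2*(37/9)*(-4) = 5 - 74*(-4)/9 = 5 - 1*(-296/9) = 5 + 296/9 = 341/9 ≈ 37.889)
V**3 = (341/9)**3 = 39651821/729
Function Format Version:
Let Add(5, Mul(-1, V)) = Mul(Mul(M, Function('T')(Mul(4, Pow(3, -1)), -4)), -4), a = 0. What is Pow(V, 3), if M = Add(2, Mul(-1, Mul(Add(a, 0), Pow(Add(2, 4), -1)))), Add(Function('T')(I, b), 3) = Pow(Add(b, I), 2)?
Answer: Rational(39651821, 729) ≈ 54392.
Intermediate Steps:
Function('T')(I, b) = Add(-3, Pow(Add(I, b), 2)) (Function('T')(I, b) = Add(-3, Pow(Add(b, I), 2)) = Add(-3, Pow(Add(I, b), 2)))
M = 2 (M = Add(2, Mul(-1, Mul(Add(0, 0), Pow(Add(2, 4), -1)))) = Add(2, Mul(-1, Mul(0, Pow(6, -1)))) = Add(2, Mul(-1, Mul(0, Rational(1, 6)))) = Add(2, Mul(-1, 0)) = Add(2, 0) = 2)
V = Rational(341, 9) (V = Add(5, Mul(-1, Mul(Mul(2, Add(-3, Pow(Add(Mul(4, Pow(3, -1)), -4), 2))), -4))) = Add(5, Mul(-1, Mul(Mul(2, Add(-3, Pow(Add(Mul(4, Rational(1, 3)), -4), 2))), -4))) = Add(5, Mul(-1, Mul(Mul(2, Add(-3, Pow(Add(Rational(4, 3), -4), 2))), -4))) = Add(5, Mul(-1, Mul(Mul(2, Add(-3, Pow(Rational(-8, 3), 2))), -4))) = Add(5, Mul(-1, Mul(Mul(2, Add(-3, Rational(64, 9))), -4))) = Add(5, Mul(-1, Mul(Mul(2, Rational(37, 9)), -4))) = Add(5, Mul(-1, Mul(Rational(74, 9), -4))) = Add(5, Mul(-1, Rational(-296, 9))) = Add(5, Rational(296, 9)) = Rational(341, 9) ≈ 37.889)
Pow(V, 3) = Pow(Rational(341, 9), 3) = Rational(39651821, 729)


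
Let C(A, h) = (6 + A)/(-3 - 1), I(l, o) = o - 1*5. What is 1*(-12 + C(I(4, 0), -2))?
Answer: -49/4 ≈ -12.250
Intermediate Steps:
I(l, o) = -5 + o (I(l, o) = o - 5 = -5 + o)
C(A, h) = -3/2 - A/4 (C(A, h) = (6 + A)/(-4) = (6 + A)*(-¼) = -3/2 - A/4)
1*(-12 + C(I(4, 0), -2)) = 1*(-12 + (-3/2 - (-5 + 0)/4)) = 1*(-12 + (-3/2 - ¼*(-5))) = 1*(-12 + (-3/2 + 5/4)) = 1*(-12 - ¼) = 1*(-49/4) = -49/4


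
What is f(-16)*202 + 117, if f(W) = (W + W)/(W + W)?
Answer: 319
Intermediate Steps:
f(W) = 1 (f(W) = (2*W)/((2*W)) = (2*W)*(1/(2*W)) = 1)
f(-16)*202 + 117 = 1*202 + 117 = 202 + 117 = 319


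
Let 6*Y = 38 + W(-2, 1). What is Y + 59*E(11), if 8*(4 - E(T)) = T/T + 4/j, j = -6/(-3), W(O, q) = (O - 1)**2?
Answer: 5321/24 ≈ 221.71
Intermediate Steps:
W(O, q) = (-1 + O)**2
j = 2 (j = -6*(-1/3) = 2)
Y = 47/6 (Y = (38 + (-1 - 2)**2)/6 = (38 + (-3)**2)/6 = (38 + 9)/6 = (1/6)*47 = 47/6 ≈ 7.8333)
E(T) = 29/8 (E(T) = 4 - (T/T + 4/2)/8 = 4 - (1 + 4*(1/2))/8 = 4 - (1 + 2)/8 = 4 - 1/8*3 = 4 - 3/8 = 29/8)
Y + 59*E(11) = 47/6 + 59*(29/8) = 47/6 + 1711/8 = 5321/24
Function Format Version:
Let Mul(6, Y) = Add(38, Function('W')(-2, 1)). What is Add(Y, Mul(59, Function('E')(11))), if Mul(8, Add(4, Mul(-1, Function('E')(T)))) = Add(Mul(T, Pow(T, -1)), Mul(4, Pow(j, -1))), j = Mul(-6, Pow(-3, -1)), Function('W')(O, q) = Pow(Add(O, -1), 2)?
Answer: Rational(5321, 24) ≈ 221.71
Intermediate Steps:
Function('W')(O, q) = Pow(Add(-1, O), 2)
j = 2 (j = Mul(-6, Rational(-1, 3)) = 2)
Y = Rational(47, 6) (Y = Mul(Rational(1, 6), Add(38, Pow(Add(-1, -2), 2))) = Mul(Rational(1, 6), Add(38, Pow(-3, 2))) = Mul(Rational(1, 6), Add(38, 9)) = Mul(Rational(1, 6), 47) = Rational(47, 6) ≈ 7.8333)
Function('E')(T) = Rational(29, 8) (Function('E')(T) = Add(4, Mul(Rational(-1, 8), Add(Mul(T, Pow(T, -1)), Mul(4, Pow(2, -1))))) = Add(4, Mul(Rational(-1, 8), Add(1, Mul(4, Rational(1, 2))))) = Add(4, Mul(Rational(-1, 8), Add(1, 2))) = Add(4, Mul(Rational(-1, 8), 3)) = Add(4, Rational(-3, 8)) = Rational(29, 8))
Add(Y, Mul(59, Function('E')(11))) = Add(Rational(47, 6), Mul(59, Rational(29, 8))) = Add(Rational(47, 6), Rational(1711, 8)) = Rational(5321, 24)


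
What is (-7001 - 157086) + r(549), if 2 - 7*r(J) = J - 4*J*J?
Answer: 8064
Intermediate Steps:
r(J) = 2/7 - J/7 + 4*J²/7 (r(J) = 2/7 - (J - 4*J*J)/7 = 2/7 - (J - 4*J²)/7 = 2/7 + (-J/7 + 4*J²/7) = 2/7 - J/7 + 4*J²/7)
(-7001 - 157086) + r(549) = (-7001 - 157086) + (2/7 - ⅐*549 + (4/7)*549²) = -164087 + (2/7 - 549/7 + (4/7)*301401) = -164087 + (2/7 - 549/7 + 1205604/7) = -164087 + 172151 = 8064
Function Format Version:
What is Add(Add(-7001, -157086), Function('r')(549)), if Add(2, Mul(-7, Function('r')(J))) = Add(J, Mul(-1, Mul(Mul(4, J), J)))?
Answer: 8064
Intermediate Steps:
Function('r')(J) = Add(Rational(2, 7), Mul(Rational(-1, 7), J), Mul(Rational(4, 7), Pow(J, 2))) (Function('r')(J) = Add(Rational(2, 7), Mul(Rational(-1, 7), Add(J, Mul(-1, Mul(Mul(4, J), J))))) = Add(Rational(2, 7), Mul(Rational(-1, 7), Add(J, Mul(-1, Mul(4, Pow(J, 2)))))) = Add(Rational(2, 7), Mul(Rational(-1, 7), Add(J, Mul(-4, Pow(J, 2))))) = Add(Rational(2, 7), Add(Mul(Rational(-1, 7), J), Mul(Rational(4, 7), Pow(J, 2)))) = Add(Rational(2, 7), Mul(Rational(-1, 7), J), Mul(Rational(4, 7), Pow(J, 2))))
Add(Add(-7001, -157086), Function('r')(549)) = Add(Add(-7001, -157086), Add(Rational(2, 7), Mul(Rational(-1, 7), 549), Mul(Rational(4, 7), Pow(549, 2)))) = Add(-164087, Add(Rational(2, 7), Rational(-549, 7), Mul(Rational(4, 7), 301401))) = Add(-164087, Add(Rational(2, 7), Rational(-549, 7), Rational(1205604, 7))) = Add(-164087, 172151) = 8064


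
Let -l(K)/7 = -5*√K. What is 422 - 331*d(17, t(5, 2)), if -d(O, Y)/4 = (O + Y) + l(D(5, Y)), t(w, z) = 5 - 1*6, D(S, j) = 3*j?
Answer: 21606 + 46340*I*√3 ≈ 21606.0 + 80263.0*I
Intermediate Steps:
l(K) = 35*√K (l(K) = -(-35)*√K = 35*√K)
t(w, z) = -1 (t(w, z) = 5 - 6 = -1)
d(O, Y) = -4*O - 4*Y - 140*√3*√Y (d(O, Y) = -4*((O + Y) + 35*√(3*Y)) = -4*((O + Y) + 35*(√3*√Y)) = -4*((O + Y) + 35*√3*√Y) = -4*(O + Y + 35*√3*√Y) = -4*O - 4*Y - 140*√3*√Y)
422 - 331*d(17, t(5, 2)) = 422 - 331*(-4*17 - 4*(-1) - 140*√3*√(-1)) = 422 - 331*(-68 + 4 - 140*√3*I) = 422 - 331*(-68 + 4 - 140*I*√3) = 422 - 331*(-64 - 140*I*√3) = 422 + (21184 + 46340*I*√3) = 21606 + 46340*I*√3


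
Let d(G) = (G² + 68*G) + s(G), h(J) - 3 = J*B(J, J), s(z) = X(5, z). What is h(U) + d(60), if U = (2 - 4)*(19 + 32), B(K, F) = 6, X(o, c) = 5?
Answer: 7076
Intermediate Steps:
s(z) = 5
U = -102 (U = -2*51 = -102)
h(J) = 3 + 6*J (h(J) = 3 + J*6 = 3 + 6*J)
d(G) = 5 + G² + 68*G (d(G) = (G² + 68*G) + 5 = 5 + G² + 68*G)
h(U) + d(60) = (3 + 6*(-102)) + (5 + 60² + 68*60) = (3 - 612) + (5 + 3600 + 4080) = -609 + 7685 = 7076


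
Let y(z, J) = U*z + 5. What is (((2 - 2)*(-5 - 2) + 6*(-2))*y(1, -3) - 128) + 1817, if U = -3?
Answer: 1665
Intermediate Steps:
y(z, J) = 5 - 3*z (y(z, J) = -3*z + 5 = 5 - 3*z)
(((2 - 2)*(-5 - 2) + 6*(-2))*y(1, -3) - 128) + 1817 = (((2 - 2)*(-5 - 2) + 6*(-2))*(5 - 3*1) - 128) + 1817 = ((0*(-7) - 12)*(5 - 3) - 128) + 1817 = ((0 - 12)*2 - 128) + 1817 = (-12*2 - 128) + 1817 = (-24 - 128) + 1817 = -152 + 1817 = 1665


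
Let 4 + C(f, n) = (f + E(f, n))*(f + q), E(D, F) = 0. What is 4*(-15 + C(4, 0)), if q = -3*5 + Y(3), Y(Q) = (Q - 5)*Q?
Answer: -348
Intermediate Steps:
Y(Q) = Q*(-5 + Q) (Y(Q) = (-5 + Q)*Q = Q*(-5 + Q))
q = -21 (q = -3*5 + 3*(-5 + 3) = -15 + 3*(-2) = -15 - 6 = -21)
C(f, n) = -4 + f*(-21 + f) (C(f, n) = -4 + (f + 0)*(f - 21) = -4 + f*(-21 + f))
4*(-15 + C(4, 0)) = 4*(-15 + (-4 + 4² - 21*4)) = 4*(-15 + (-4 + 16 - 84)) = 4*(-15 - 72) = 4*(-87) = -348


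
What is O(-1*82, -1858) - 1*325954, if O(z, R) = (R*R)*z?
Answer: -283403402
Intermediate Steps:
O(z, R) = z*R**2 (O(z, R) = R**2*z = z*R**2)
O(-1*82, -1858) - 1*325954 = -1*82*(-1858)**2 - 1*325954 = -82*3452164 - 325954 = -283077448 - 325954 = -283403402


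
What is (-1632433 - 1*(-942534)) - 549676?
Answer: -1239575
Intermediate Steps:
(-1632433 - 1*(-942534)) - 549676 = (-1632433 + 942534) - 549676 = -689899 - 549676 = -1239575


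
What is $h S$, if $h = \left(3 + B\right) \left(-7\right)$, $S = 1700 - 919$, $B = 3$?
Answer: $-32802$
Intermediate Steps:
$S = 781$ ($S = 1700 - 919 = 781$)
$h = -42$ ($h = \left(3 + 3\right) \left(-7\right) = 6 \left(-7\right) = -42$)
$h S = \left(-42\right) 781 = -32802$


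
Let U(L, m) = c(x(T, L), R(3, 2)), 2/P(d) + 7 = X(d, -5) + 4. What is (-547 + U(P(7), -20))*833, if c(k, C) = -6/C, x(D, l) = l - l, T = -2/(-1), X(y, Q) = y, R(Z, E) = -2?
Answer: -453152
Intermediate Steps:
T = 2 (T = -2*(-1) = 2)
x(D, l) = 0
P(d) = 2/(-3 + d) (P(d) = 2/(-7 + (d + 4)) = 2/(-7 + (4 + d)) = 2/(-3 + d))
U(L, m) = 3 (U(L, m) = -6/(-2) = -6*(-½) = 3)
(-547 + U(P(7), -20))*833 = (-547 + 3)*833 = -544*833 = -453152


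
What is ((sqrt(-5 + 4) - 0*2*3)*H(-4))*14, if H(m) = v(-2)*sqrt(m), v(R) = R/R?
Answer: -28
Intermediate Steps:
v(R) = 1
H(m) = sqrt(m) (H(m) = 1*sqrt(m) = sqrt(m))
((sqrt(-5 + 4) - 0*2*3)*H(-4))*14 = ((sqrt(-5 + 4) - 0*2*3)*sqrt(-4))*14 = ((sqrt(-1) - 0*3)*(2*I))*14 = ((I - 1*0)*(2*I))*14 = ((I + 0)*(2*I))*14 = (I*(2*I))*14 = -2*14 = -28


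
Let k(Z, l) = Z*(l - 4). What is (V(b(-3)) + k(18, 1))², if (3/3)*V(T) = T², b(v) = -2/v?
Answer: 232324/81 ≈ 2868.2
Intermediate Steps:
k(Z, l) = Z*(-4 + l)
V(T) = T²
(V(b(-3)) + k(18, 1))² = ((-2/(-3))² + 18*(-4 + 1))² = ((-2*(-⅓))² + 18*(-3))² = ((⅔)² - 54)² = (4/9 - 54)² = (-482/9)² = 232324/81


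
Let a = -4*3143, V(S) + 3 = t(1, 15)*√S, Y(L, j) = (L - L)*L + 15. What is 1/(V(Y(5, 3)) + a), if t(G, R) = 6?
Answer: -2515/31626017 - 6*√15/158130085 ≈ -7.9670e-5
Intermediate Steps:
Y(L, j) = 15 (Y(L, j) = 0*L + 15 = 0 + 15 = 15)
V(S) = -3 + 6*√S
a = -12572
1/(V(Y(5, 3)) + a) = 1/((-3 + 6*√15) - 12572) = 1/(-12575 + 6*√15)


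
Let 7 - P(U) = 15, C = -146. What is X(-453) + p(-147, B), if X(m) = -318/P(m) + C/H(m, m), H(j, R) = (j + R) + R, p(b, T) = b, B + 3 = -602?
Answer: -582427/5436 ≈ -107.14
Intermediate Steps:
B = -605 (B = -3 - 602 = -605)
P(U) = -8 (P(U) = 7 - 1*15 = 7 - 15 = -8)
H(j, R) = j + 2*R (H(j, R) = (R + j) + R = j + 2*R)
X(m) = 159/4 - 146/(3*m) (X(m) = -318/(-8) - 146/(m + 2*m) = -318*(-⅛) - 146*1/(3*m) = 159/4 - 146/(3*m))
X(-453) + p(-147, B) = (1/12)*(-584 + 477*(-453))/(-453) - 147 = (1/12)*(-1/453)*(-584 - 216081) - 147 = (1/12)*(-1/453)*(-216665) - 147 = 216665/5436 - 147 = -582427/5436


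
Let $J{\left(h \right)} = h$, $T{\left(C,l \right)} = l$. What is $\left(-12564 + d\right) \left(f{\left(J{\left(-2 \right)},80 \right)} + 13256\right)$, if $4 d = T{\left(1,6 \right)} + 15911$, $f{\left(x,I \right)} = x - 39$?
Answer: $- \frac{453789885}{4} \approx -1.1345 \cdot 10^{8}$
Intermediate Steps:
$f{\left(x,I \right)} = -39 + x$
$d = \frac{15917}{4}$ ($d = \frac{6 + 15911}{4} = \frac{1}{4} \cdot 15917 = \frac{15917}{4} \approx 3979.3$)
$\left(-12564 + d\right) \left(f{\left(J{\left(-2 \right)},80 \right)} + 13256\right) = \left(-12564 + \frac{15917}{4}\right) \left(\left(-39 - 2\right) + 13256\right) = - \frac{34339 \left(-41 + 13256\right)}{4} = \left(- \frac{34339}{4}\right) 13215 = - \frac{453789885}{4}$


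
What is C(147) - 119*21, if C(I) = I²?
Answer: 19110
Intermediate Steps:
C(147) - 119*21 = 147² - 119*21 = 21609 - 2499 = 19110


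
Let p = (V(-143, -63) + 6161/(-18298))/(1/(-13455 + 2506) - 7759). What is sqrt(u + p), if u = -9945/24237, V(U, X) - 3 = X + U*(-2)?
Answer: I*sqrt(1925074256338540761702043611858)/2093101041292044 ≈ 0.66288*I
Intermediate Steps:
V(U, X) = 3 + X - 2*U (V(U, X) = 3 + (X + U*(-2)) = 3 + (X - 2*U) = 3 + X - 2*U)
u = -1105/2693 (u = -9945*1/24237 = -1105/2693 ≈ -0.41032)
p = -45210468463/1554475337016 (p = ((3 - 63 - 2*(-143)) + 6161/(-18298))/(1/(-13455 + 2506) - 7759) = ((3 - 63 + 286) + 6161*(-1/18298))/(1/(-10949) - 7759) = (226 - 6161/18298)/(-1/10949 - 7759) = 4129187/(18298*(-84953292/10949)) = (4129187/18298)*(-10949/84953292) = -45210468463/1554475337016 ≈ -0.029084)
sqrt(u + p) = sqrt(-1105/2693 - 45210468463/1554475337016) = sqrt(-1839447038973539/4186202082584088) = I*sqrt(1925074256338540761702043611858)/2093101041292044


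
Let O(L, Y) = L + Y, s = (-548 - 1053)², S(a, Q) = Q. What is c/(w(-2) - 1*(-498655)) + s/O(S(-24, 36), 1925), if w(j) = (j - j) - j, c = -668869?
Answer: 1276846468948/977866377 ≈ 1305.7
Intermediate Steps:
w(j) = -j (w(j) = 0 - j = -j)
s = 2563201 (s = (-1601)² = 2563201)
c/(w(-2) - 1*(-498655)) + s/O(S(-24, 36), 1925) = -668869/(-1*(-2) - 1*(-498655)) + 2563201/(36 + 1925) = -668869/(2 + 498655) + 2563201/1961 = -668869/498657 + 2563201*(1/1961) = -668869*1/498657 + 2563201/1961 = -668869/498657 + 2563201/1961 = 1276846468948/977866377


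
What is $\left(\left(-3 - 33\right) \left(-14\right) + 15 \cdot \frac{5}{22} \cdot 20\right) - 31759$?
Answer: $- \frac{343055}{11} \approx -31187.0$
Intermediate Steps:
$\left(\left(-3 - 33\right) \left(-14\right) + 15 \cdot \frac{5}{22} \cdot 20\right) - 31759 = \left(\left(-36\right) \left(-14\right) + 15 \cdot 5 \cdot \frac{1}{22} \cdot 20\right) - 31759 = \left(504 + 15 \cdot \frac{5}{22} \cdot 20\right) - 31759 = \left(504 + \frac{75}{22} \cdot 20\right) - 31759 = \left(504 + \frac{750}{11}\right) - 31759 = \frac{6294}{11} - 31759 = - \frac{343055}{11}$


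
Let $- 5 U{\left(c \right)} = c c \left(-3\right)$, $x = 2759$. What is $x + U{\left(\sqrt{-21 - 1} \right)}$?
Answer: $\frac{13729}{5} \approx 2745.8$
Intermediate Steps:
$U{\left(c \right)} = \frac{3 c^{2}}{5}$ ($U{\left(c \right)} = - \frac{c c \left(-3\right)}{5} = - \frac{c^{2} \left(-3\right)}{5} = - \frac{\left(-3\right) c^{2}}{5} = \frac{3 c^{2}}{5}$)
$x + U{\left(\sqrt{-21 - 1} \right)} = 2759 + \frac{3 \left(\sqrt{-21 - 1}\right)^{2}}{5} = 2759 + \frac{3 \left(\sqrt{-22}\right)^{2}}{5} = 2759 + \frac{3 \left(i \sqrt{22}\right)^{2}}{5} = 2759 + \frac{3}{5} \left(-22\right) = 2759 - \frac{66}{5} = \frac{13729}{5}$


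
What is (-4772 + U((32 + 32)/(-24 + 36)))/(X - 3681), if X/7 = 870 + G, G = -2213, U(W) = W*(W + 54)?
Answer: 20050/58869 ≈ 0.34059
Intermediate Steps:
U(W) = W*(54 + W)
X = -9401 (X = 7*(870 - 2213) = 7*(-1343) = -9401)
(-4772 + U((32 + 32)/(-24 + 36)))/(X - 3681) = (-4772 + ((32 + 32)/(-24 + 36))*(54 + (32 + 32)/(-24 + 36)))/(-9401 - 3681) = (-4772 + (64/12)*(54 + 64/12))/(-13082) = (-4772 + (64*(1/12))*(54 + 64*(1/12)))*(-1/13082) = (-4772 + 16*(54 + 16/3)/3)*(-1/13082) = (-4772 + (16/3)*(178/3))*(-1/13082) = (-4772 + 2848/9)*(-1/13082) = -40100/9*(-1/13082) = 20050/58869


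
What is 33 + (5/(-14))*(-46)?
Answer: 346/7 ≈ 49.429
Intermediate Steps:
33 + (5/(-14))*(-46) = 33 + (5*(-1/14))*(-46) = 33 - 5/14*(-46) = 33 + 115/7 = 346/7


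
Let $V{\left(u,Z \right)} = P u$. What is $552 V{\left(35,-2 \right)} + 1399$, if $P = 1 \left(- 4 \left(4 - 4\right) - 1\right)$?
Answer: $-17921$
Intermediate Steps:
$P = -1$ ($P = 1 \left(\left(-4\right) 0 - 1\right) = 1 \left(0 - 1\right) = 1 \left(-1\right) = -1$)
$V{\left(u,Z \right)} = - u$
$552 V{\left(35,-2 \right)} + 1399 = 552 \left(\left(-1\right) 35\right) + 1399 = 552 \left(-35\right) + 1399 = -19320 + 1399 = -17921$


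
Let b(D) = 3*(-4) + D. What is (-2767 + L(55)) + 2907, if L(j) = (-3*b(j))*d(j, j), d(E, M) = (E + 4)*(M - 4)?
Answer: -388021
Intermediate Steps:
b(D) = -12 + D
d(E, M) = (-4 + M)*(4 + E) (d(E, M) = (4 + E)*(-4 + M) = (-4 + M)*(4 + E))
L(j) = (-16 + j²)*(36 - 3*j) (L(j) = (-3*(-12 + j))*(-16 - 4*j + 4*j + j*j) = (36 - 3*j)*(-16 - 4*j + 4*j + j²) = (36 - 3*j)*(-16 + j²) = (-16 + j²)*(36 - 3*j))
(-2767 + L(55)) + 2907 = (-2767 - 3*(-16 + 55²)*(-12 + 55)) + 2907 = (-2767 - 3*(-16 + 3025)*43) + 2907 = (-2767 - 3*3009*43) + 2907 = (-2767 - 388161) + 2907 = -390928 + 2907 = -388021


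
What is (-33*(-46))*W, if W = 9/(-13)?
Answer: -13662/13 ≈ -1050.9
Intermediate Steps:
W = -9/13 (W = 9*(-1/13) = -9/13 ≈ -0.69231)
(-33*(-46))*W = -33*(-46)*(-9/13) = 1518*(-9/13) = -13662/13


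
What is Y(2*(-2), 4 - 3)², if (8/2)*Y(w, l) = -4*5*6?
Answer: 900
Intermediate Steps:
Y(w, l) = -30 (Y(w, l) = (-4*5*6)/4 = (-20*6)/4 = (¼)*(-120) = -30)
Y(2*(-2), 4 - 3)² = (-30)² = 900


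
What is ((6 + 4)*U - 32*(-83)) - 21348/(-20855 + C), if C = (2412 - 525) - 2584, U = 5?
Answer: 4861755/1796 ≈ 2707.0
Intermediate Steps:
C = -697 (C = 1887 - 2584 = -697)
((6 + 4)*U - 32*(-83)) - 21348/(-20855 + C) = ((6 + 4)*5 - 32*(-83)) - 21348/(-20855 - 697) = (10*5 + 2656) - 21348/(-21552) = (50 + 2656) - 21348*(-1)/21552 = 2706 - 1*(-1779/1796) = 2706 + 1779/1796 = 4861755/1796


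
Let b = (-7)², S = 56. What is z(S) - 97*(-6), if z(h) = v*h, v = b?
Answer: 3326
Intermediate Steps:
b = 49
v = 49
z(h) = 49*h
z(S) - 97*(-6) = 49*56 - 97*(-6) = 2744 - 1*(-582) = 2744 + 582 = 3326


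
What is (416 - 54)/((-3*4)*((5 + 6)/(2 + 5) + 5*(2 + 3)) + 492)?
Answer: 1267/606 ≈ 2.0908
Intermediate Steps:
(416 - 54)/((-3*4)*((5 + 6)/(2 + 5) + 5*(2 + 3)) + 492) = 362/(-12*(11/7 + 5*5) + 492) = 362/(-12*(11*(1/7) + 25) + 492) = 362/(-12*(11/7 + 25) + 492) = 362/(-12*186/7 + 492) = 362/(-2232/7 + 492) = 362/(1212/7) = 362*(7/1212) = 1267/606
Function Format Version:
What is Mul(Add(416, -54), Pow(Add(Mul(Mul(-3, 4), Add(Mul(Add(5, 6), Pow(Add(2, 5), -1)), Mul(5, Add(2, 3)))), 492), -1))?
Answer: Rational(1267, 606) ≈ 2.0908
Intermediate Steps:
Mul(Add(416, -54), Pow(Add(Mul(Mul(-3, 4), Add(Mul(Add(5, 6), Pow(Add(2, 5), -1)), Mul(5, Add(2, 3)))), 492), -1)) = Mul(362, Pow(Add(Mul(-12, Add(Mul(11, Pow(7, -1)), Mul(5, 5))), 492), -1)) = Mul(362, Pow(Add(Mul(-12, Add(Mul(11, Rational(1, 7)), 25)), 492), -1)) = Mul(362, Pow(Add(Mul(-12, Add(Rational(11, 7), 25)), 492), -1)) = Mul(362, Pow(Add(Mul(-12, Rational(186, 7)), 492), -1)) = Mul(362, Pow(Add(Rational(-2232, 7), 492), -1)) = Mul(362, Pow(Rational(1212, 7), -1)) = Mul(362, Rational(7, 1212)) = Rational(1267, 606)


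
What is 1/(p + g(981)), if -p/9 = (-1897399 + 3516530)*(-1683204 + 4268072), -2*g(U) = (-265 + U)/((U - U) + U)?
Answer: -981/36951483162812290 ≈ -2.6548e-14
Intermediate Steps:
g(U) = -(-265 + U)/(2*U) (g(U) = -(-265 + U)/(2*((U - U) + U)) = -(-265 + U)/(2*(0 + U)) = -(-265 + U)/(2*U))
p = -37667159187372 (p = -9*(-1897399 + 3516530)*(-1683204 + 4268072) = -14572179*2584868 = -9*4185239909708 = -37667159187372)
1/(p + g(981)) = 1/(-37667159187372 + (1/2)*(265 - 1*981)/981) = 1/(-37667159187372 + (1/2)*(1/981)*(265 - 981)) = 1/(-37667159187372 + (1/2)*(1/981)*(-716)) = 1/(-37667159187372 - 358/981) = 1/(-36951483162812290/981) = -981/36951483162812290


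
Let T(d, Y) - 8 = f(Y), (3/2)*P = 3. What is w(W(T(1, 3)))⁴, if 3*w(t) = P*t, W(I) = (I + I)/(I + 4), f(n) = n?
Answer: 3748096/4100625 ≈ 0.91403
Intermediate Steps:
P = 2 (P = (⅔)*3 = 2)
T(d, Y) = 8 + Y
W(I) = 2*I/(4 + I) (W(I) = (2*I)/(4 + I) = 2*I/(4 + I))
w(t) = 2*t/3 (w(t) = (2*t)/3 = 2*t/3)
w(W(T(1, 3)))⁴ = (2*(2*(8 + 3)/(4 + (8 + 3)))/3)⁴ = (2*(2*11/(4 + 11))/3)⁴ = (2*(2*11/15)/3)⁴ = (2*(2*11*(1/15))/3)⁴ = ((⅔)*(22/15))⁴ = (44/45)⁴ = 3748096/4100625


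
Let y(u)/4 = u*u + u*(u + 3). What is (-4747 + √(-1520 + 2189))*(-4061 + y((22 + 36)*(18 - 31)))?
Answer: -21527735193 + 4535019*√669 ≈ -2.1410e+10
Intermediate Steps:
y(u) = 4*u² + 4*u*(3 + u) (y(u) = 4*(u*u + u*(u + 3)) = 4*(u² + u*(3 + u)) = 4*u² + 4*u*(3 + u))
(-4747 + √(-1520 + 2189))*(-4061 + y((22 + 36)*(18 - 31))) = (-4747 + √(-1520 + 2189))*(-4061 + 4*((22 + 36)*(18 - 31))*(3 + 2*((22 + 36)*(18 - 31)))) = (-4747 + √669)*(-4061 + 4*(58*(-13))*(3 + 2*(58*(-13)))) = (-4747 + √669)*(-4061 + 4*(-754)*(3 + 2*(-754))) = (-4747 + √669)*(-4061 + 4*(-754)*(3 - 1508)) = (-4747 + √669)*(-4061 + 4*(-754)*(-1505)) = (-4747 + √669)*(-4061 + 4539080) = (-4747 + √669)*4535019 = -21527735193 + 4535019*√669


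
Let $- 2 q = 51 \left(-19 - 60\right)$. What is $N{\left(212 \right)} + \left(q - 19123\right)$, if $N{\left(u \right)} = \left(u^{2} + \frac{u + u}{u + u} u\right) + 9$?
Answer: $\frac{56113}{2} \approx 28057.0$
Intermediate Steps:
$q = \frac{4029}{2}$ ($q = - \frac{51 \left(-19 - 60\right)}{2} = - \frac{51 \left(-79\right)}{2} = \left(- \frac{1}{2}\right) \left(-4029\right) = \frac{4029}{2} \approx 2014.5$)
$N{\left(u \right)} = 9 + u + u^{2}$ ($N{\left(u \right)} = \left(u^{2} + \frac{2 u}{2 u} u\right) + 9 = \left(u^{2} + 2 u \frac{1}{2 u} u\right) + 9 = \left(u^{2} + 1 u\right) + 9 = \left(u^{2} + u\right) + 9 = \left(u + u^{2}\right) + 9 = 9 + u + u^{2}$)
$N{\left(212 \right)} + \left(q - 19123\right) = \left(9 + 212 + 212^{2}\right) + \left(\frac{4029}{2} - 19123\right) = \left(9 + 212 + 44944\right) - \frac{34217}{2} = 45165 - \frac{34217}{2} = \frac{56113}{2}$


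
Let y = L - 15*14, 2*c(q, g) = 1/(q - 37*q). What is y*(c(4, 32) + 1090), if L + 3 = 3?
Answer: -10987165/48 ≈ -2.2890e+5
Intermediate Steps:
L = 0 (L = -3 + 3 = 0)
c(q, g) = -1/(72*q) (c(q, g) = 1/(2*(q - 37*q)) = 1/(2*((-36*q))) = (-1/(36*q))/2 = -1/(72*q))
y = -210 (y = 0 - 15*14 = 0 - 210 = -210)
y*(c(4, 32) + 1090) = -210*(-1/72/4 + 1090) = -210*(-1/72*¼ + 1090) = -210*(-1/288 + 1090) = -210*313919/288 = -10987165/48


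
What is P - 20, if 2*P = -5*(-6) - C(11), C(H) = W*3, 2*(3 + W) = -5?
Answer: 13/4 ≈ 3.2500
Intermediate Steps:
W = -11/2 (W = -3 + (½)*(-5) = -3 - 5/2 = -11/2 ≈ -5.5000)
C(H) = -33/2 (C(H) = -11/2*3 = -33/2)
P = 93/4 (P = (-5*(-6) - 1*(-33/2))/2 = (30 + 33/2)/2 = (½)*(93/2) = 93/4 ≈ 23.250)
P - 20 = 93/4 - 20 = 13/4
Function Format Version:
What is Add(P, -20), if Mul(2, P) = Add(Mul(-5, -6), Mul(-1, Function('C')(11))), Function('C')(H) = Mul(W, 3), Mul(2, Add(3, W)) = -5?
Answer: Rational(13, 4) ≈ 3.2500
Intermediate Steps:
W = Rational(-11, 2) (W = Add(-3, Mul(Rational(1, 2), -5)) = Add(-3, Rational(-5, 2)) = Rational(-11, 2) ≈ -5.5000)
Function('C')(H) = Rational(-33, 2) (Function('C')(H) = Mul(Rational(-11, 2), 3) = Rational(-33, 2))
P = Rational(93, 4) (P = Mul(Rational(1, 2), Add(Mul(-5, -6), Mul(-1, Rational(-33, 2)))) = Mul(Rational(1, 2), Add(30, Rational(33, 2))) = Mul(Rational(1, 2), Rational(93, 2)) = Rational(93, 4) ≈ 23.250)
Add(P, -20) = Add(Rational(93, 4), -20) = Rational(13, 4)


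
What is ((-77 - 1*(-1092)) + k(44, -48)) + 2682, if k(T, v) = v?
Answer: 3649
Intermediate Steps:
((-77 - 1*(-1092)) + k(44, -48)) + 2682 = ((-77 - 1*(-1092)) - 48) + 2682 = ((-77 + 1092) - 48) + 2682 = (1015 - 48) + 2682 = 967 + 2682 = 3649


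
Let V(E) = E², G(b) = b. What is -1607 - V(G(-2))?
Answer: -1611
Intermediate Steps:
-1607 - V(G(-2)) = -1607 - 1*(-2)² = -1607 - 1*4 = -1607 - 4 = -1611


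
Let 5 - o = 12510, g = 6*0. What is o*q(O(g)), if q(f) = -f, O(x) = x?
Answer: 0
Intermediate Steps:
g = 0
o = -12505 (o = 5 - 1*12510 = 5 - 12510 = -12505)
o*q(O(g)) = -(-12505)*0 = -12505*0 = 0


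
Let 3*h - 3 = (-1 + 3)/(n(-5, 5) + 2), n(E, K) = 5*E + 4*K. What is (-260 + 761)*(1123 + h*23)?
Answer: 1714756/3 ≈ 5.7159e+5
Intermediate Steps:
n(E, K) = 4*K + 5*E
h = 7/9 (h = 1 + ((-1 + 3)/((4*5 + 5*(-5)) + 2))/3 = 1 + (2/((20 - 25) + 2))/3 = 1 + (2/(-5 + 2))/3 = 1 + (2/(-3))/3 = 1 + (2*(-⅓))/3 = 1 + (⅓)*(-⅔) = 1 - 2/9 = 7/9 ≈ 0.77778)
(-260 + 761)*(1123 + h*23) = (-260 + 761)*(1123 + (7/9)*23) = 501*(1123 + 161/9) = 501*(10268/9) = 1714756/3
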